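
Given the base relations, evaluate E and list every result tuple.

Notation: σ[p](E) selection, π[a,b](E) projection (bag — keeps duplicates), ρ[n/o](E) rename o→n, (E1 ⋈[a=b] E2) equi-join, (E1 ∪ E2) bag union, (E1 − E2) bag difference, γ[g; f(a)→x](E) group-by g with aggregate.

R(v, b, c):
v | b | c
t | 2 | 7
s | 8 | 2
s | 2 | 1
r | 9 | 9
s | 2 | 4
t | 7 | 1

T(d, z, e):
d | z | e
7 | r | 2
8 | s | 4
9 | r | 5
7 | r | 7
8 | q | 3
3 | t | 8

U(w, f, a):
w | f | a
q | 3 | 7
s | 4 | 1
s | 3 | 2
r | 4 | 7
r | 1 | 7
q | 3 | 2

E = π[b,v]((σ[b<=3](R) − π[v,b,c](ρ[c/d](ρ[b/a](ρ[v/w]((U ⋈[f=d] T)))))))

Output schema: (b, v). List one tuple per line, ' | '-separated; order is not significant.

Row counts bottom-up:
  R → 6
  σ[b<=3](R) → 3
  U → 6
  T → 6
  (U ⋈[f=d] T) → 3
  ρ[v/w]((U ⋈[f=d] T)) → 3
  ρ[b/a](ρ[v/w]((U ⋈[f=d] T))) → 3
  ρ[c/d](ρ[b/a](ρ[v/w]((U ⋈[f=d] T)))) → 3
  π[v,b,c](ρ[c/d](ρ[b/a](ρ[v/w]((U ⋈[f=d] T))))) → 3
  (σ[b<=3](R) − π[v,b,c](ρ[c/d](ρ[b/a](ρ[v/w]((U ⋈[f=d] T)))))) → 3
  π[b,v]((σ[b<=3](R) − π[v,b,c](ρ[c/d](ρ[b/a](ρ[v/w]((U ⋈[f=d] T))))))) → 3

== RESULT ==
b | v
2 | s
2 | s
2 | t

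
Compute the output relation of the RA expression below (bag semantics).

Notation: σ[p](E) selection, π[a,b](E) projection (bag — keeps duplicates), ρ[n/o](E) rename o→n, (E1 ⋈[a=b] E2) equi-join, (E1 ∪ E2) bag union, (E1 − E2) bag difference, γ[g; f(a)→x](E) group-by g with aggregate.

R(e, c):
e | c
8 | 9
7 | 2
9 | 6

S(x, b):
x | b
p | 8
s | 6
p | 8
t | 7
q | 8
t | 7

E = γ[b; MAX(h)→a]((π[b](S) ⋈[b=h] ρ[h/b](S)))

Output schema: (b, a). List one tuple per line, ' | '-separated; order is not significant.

Stepwise |·|:
  S → 6
  π[b](S) → 6
  S → 6
  ρ[h/b](S) → 6
  (π[b](S) ⋈[b=h] ρ[h/b](S)) → 14
  γ[b; MAX(h)→a]((π[b](S) ⋈[b=h] ρ[h/b](S))) → 3

== RESULT ==
b | a
6 | 6
7 | 7
8 | 8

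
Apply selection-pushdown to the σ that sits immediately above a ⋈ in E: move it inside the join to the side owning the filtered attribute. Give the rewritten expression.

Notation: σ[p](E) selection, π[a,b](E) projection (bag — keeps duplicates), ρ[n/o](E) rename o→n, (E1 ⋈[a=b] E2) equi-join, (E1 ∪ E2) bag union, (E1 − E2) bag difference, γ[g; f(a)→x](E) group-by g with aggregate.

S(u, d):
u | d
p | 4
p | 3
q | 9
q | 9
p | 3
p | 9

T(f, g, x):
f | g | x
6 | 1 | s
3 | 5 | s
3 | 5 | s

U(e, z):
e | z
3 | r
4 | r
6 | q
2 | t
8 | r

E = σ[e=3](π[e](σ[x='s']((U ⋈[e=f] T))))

σ filters on x, owned by the right side.
E' = σ[e=3](π[e]((U ⋈[e=f] σ[x='s'](T))))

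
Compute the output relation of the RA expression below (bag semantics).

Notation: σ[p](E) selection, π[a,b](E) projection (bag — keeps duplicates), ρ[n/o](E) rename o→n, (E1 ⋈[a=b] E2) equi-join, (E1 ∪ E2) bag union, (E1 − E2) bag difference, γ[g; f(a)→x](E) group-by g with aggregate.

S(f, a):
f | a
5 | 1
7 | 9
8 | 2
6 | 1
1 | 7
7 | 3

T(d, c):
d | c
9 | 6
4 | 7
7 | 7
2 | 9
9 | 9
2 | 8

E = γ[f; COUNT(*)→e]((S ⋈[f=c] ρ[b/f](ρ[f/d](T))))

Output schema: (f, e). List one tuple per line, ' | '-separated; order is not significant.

Per-node cardinality:
  S → 6
  T → 6
  ρ[f/d](T) → 6
  ρ[b/f](ρ[f/d](T)) → 6
  (S ⋈[f=c] ρ[b/f](ρ[f/d](T))) → 6
  γ[f; COUNT(*)→e]((S ⋈[f=c] ρ[b/f](ρ[f/d](T)))) → 3

== RESULT ==
f | e
6 | 1
7 | 4
8 | 1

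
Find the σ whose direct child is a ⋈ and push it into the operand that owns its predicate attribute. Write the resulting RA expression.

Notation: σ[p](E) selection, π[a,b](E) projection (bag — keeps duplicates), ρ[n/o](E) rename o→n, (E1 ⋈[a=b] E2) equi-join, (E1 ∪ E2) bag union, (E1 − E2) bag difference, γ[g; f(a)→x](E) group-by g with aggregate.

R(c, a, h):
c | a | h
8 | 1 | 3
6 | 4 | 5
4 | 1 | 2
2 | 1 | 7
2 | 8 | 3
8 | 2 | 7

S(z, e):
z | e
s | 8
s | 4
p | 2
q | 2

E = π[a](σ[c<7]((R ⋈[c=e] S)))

σ filters on c, owned by the left side.
E' = π[a]((σ[c<7](R) ⋈[c=e] S))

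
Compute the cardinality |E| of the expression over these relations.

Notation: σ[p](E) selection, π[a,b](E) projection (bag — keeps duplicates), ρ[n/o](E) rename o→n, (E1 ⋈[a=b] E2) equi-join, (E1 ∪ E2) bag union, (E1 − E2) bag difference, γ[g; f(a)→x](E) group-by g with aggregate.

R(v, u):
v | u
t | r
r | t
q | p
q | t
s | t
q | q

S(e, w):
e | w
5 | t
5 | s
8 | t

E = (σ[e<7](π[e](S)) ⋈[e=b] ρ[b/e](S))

Stepwise |·|:
  S → 3
  π[e](S) → 3
  σ[e<7](π[e](S)) → 2
  S → 3
  ρ[b/e](S) → 3
  (σ[e<7](π[e](S)) ⋈[e=b] ρ[b/e](S)) → 4

|E| = 4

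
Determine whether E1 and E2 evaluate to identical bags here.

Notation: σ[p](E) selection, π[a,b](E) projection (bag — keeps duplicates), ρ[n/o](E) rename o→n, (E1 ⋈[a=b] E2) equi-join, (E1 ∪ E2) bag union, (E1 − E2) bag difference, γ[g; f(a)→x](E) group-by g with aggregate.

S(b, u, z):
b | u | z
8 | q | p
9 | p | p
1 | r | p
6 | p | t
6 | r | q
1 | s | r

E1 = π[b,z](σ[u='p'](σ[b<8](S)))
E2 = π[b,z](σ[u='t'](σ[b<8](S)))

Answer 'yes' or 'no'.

E1 per-node cardinality:
  S → 6
  σ[b<8](S) → 4
  σ[u='p'](σ[b<8](S)) → 1
  π[b,z](σ[u='p'](σ[b<8](S))) → 1
E2 per-node cardinality:
  S → 6
  σ[b<8](S) → 4
  σ[u='t'](σ[b<8](S)) → 0
  π[b,z](σ[u='t'](σ[b<8](S))) → 0

E1 result:
b | z
6 | t
E2 result:
b | z
(0 rows)
Witness: (6, 't') appears 1× in E1 but 0× in E2.

no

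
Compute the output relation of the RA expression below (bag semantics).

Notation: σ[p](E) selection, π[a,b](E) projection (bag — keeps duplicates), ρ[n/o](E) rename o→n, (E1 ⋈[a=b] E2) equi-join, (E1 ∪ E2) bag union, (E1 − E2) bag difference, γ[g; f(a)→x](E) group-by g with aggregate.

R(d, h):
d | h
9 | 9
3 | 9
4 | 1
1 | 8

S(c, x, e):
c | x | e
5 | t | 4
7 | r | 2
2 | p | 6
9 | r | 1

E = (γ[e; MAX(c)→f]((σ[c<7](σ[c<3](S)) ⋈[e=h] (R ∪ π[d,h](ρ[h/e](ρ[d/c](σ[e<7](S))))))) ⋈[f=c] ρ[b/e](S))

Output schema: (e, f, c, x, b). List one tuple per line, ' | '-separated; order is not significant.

Per-node cardinality:
  S → 4
  σ[c<3](S) → 1
  σ[c<7](σ[c<3](S)) → 1
  R → 4
  S → 4
  σ[e<7](S) → 4
  ρ[d/c](σ[e<7](S)) → 4
  ρ[h/e](ρ[d/c](σ[e<7](S))) → 4
  π[d,h](ρ[h/e](ρ[d/c](σ[e<7](S)))) → 4
  (R ∪ π[d,h](ρ[h/e](ρ[d/c](σ[e<7](S))))) → 8
  (σ[c<7](σ[c<3](S)) ⋈[e=h] (R ∪ π[d,h](ρ[h/e](ρ[d/c](σ[e<7](S)))))) → 1
  γ[e; MAX(c)→f]((σ[c<7](σ[c<3](S)) ⋈[e=h] (R ∪ π[d,h](ρ[h/e](ρ[d/c](σ[e<7](S))))))) → 1
  S → 4
  ρ[b/e](S) → 4
  (γ[e; MAX(c)→f]((σ[c<7](σ[c<3](S)) ⋈[e=h] (R ∪ π[d,h](ρ[h/e](ρ[d/c](σ[e<7](S))))))) ⋈[f=c] ρ[b/e](S)) → 1

== RESULT ==
e | f | c | x | b
6 | 2 | 2 | p | 6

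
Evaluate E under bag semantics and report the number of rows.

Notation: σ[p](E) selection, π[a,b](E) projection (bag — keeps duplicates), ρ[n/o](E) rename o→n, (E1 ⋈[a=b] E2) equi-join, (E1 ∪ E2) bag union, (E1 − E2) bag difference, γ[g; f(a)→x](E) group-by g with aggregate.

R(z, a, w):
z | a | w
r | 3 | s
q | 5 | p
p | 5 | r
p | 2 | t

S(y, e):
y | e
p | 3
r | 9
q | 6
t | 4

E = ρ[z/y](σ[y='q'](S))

Row counts bottom-up:
  S → 4
  σ[y='q'](S) → 1
  ρ[z/y](σ[y='q'](S)) → 1

|E| = 1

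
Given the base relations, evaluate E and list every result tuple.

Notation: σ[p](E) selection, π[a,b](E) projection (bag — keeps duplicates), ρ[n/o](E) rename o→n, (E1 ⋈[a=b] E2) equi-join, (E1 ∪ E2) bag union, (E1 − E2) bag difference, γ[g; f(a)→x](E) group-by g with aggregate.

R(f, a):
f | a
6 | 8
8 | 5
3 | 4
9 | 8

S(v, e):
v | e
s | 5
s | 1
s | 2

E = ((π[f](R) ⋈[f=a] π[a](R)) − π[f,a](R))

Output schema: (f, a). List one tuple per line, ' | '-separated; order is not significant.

Subexpression sizes:
  R → 4
  π[f](R) → 4
  R → 4
  π[a](R) → 4
  (π[f](R) ⋈[f=a] π[a](R)) → 2
  R → 4
  π[f,a](R) → 4
  ((π[f](R) ⋈[f=a] π[a](R)) − π[f,a](R)) → 2

== RESULT ==
f | a
8 | 8
8 | 8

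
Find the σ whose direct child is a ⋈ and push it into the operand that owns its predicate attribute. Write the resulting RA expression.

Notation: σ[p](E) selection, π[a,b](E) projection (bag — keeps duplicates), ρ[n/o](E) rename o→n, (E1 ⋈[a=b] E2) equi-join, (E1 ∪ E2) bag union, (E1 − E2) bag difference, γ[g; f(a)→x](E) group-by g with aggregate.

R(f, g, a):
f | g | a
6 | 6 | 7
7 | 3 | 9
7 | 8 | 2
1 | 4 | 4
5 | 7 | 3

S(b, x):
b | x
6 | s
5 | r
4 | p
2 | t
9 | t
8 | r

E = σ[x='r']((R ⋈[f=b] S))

σ filters on x, owned by the right side.
E' = (R ⋈[f=b] σ[x='r'](S))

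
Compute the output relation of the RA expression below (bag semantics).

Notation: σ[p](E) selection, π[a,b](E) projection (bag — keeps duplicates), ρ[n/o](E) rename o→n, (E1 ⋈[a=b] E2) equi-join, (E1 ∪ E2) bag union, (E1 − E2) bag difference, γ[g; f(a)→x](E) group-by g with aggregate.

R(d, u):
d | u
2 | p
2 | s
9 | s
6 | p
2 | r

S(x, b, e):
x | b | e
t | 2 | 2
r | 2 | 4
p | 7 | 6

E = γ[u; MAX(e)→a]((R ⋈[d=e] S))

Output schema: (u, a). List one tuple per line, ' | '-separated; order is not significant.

Per-node cardinality:
  R → 5
  S → 3
  (R ⋈[d=e] S) → 4
  γ[u; MAX(e)→a]((R ⋈[d=e] S)) → 3

== RESULT ==
u | a
p | 6
r | 2
s | 2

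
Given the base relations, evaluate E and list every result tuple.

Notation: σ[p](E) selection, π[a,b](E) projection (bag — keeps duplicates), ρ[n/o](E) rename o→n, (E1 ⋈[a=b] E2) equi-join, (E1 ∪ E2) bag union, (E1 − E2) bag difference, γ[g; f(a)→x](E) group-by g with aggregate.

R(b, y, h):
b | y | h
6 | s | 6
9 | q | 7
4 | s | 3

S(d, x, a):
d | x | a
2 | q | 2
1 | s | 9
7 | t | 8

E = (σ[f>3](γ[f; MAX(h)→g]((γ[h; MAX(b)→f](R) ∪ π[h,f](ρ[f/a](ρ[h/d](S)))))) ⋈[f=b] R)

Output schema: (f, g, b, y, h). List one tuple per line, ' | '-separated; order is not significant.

Stepwise |·|:
  R → 3
  γ[h; MAX(b)→f](R) → 3
  S → 3
  ρ[h/d](S) → 3
  ρ[f/a](ρ[h/d](S)) → 3
  π[h,f](ρ[f/a](ρ[h/d](S))) → 3
  (γ[h; MAX(b)→f](R) ∪ π[h,f](ρ[f/a](ρ[h/d](S)))) → 6
  γ[f; MAX(h)→g]((γ[h; MAX(b)→f](R) ∪ π[h,f](ρ[f/a](ρ[h/d](S))))) → 5
  σ[f>3](γ[f; MAX(h)→g]((γ[h; MAX(b)→f](R) ∪ π[h,f](ρ[f/a](ρ[h/d](S)))))) → 4
  R → 3
  (σ[f>3](γ[f; MAX(h)→g]((γ[h; MAX(b)→f](R) ∪ π[h,f](ρ[f/a](ρ[h/d](S)))))) ⋈[f=b] R) → 3

== RESULT ==
f | g | b | y | h
4 | 3 | 4 | s | 3
6 | 6 | 6 | s | 6
9 | 7 | 9 | q | 7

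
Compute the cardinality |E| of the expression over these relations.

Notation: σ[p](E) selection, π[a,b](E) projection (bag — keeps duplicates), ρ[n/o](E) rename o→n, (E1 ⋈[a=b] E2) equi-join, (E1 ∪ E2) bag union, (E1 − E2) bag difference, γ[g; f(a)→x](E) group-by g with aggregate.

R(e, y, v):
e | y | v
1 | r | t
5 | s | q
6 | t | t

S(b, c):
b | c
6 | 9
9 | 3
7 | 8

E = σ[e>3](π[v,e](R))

Per-node cardinality:
  R → 3
  π[v,e](R) → 3
  σ[e>3](π[v,e](R)) → 2

|E| = 2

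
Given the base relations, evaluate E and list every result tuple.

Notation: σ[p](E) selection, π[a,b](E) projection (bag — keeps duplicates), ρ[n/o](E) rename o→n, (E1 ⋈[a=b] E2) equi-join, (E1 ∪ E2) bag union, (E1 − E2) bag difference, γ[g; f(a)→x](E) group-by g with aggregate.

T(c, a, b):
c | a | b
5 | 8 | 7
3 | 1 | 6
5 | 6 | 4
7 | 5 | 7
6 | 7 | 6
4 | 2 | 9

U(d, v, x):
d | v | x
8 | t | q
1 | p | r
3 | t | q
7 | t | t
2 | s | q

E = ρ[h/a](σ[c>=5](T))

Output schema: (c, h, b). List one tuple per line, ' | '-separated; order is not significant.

Per-node cardinality:
  T → 6
  σ[c>=5](T) → 4
  ρ[h/a](σ[c>=5](T)) → 4

== RESULT ==
c | h | b
5 | 6 | 4
5 | 8 | 7
6 | 7 | 6
7 | 5 | 7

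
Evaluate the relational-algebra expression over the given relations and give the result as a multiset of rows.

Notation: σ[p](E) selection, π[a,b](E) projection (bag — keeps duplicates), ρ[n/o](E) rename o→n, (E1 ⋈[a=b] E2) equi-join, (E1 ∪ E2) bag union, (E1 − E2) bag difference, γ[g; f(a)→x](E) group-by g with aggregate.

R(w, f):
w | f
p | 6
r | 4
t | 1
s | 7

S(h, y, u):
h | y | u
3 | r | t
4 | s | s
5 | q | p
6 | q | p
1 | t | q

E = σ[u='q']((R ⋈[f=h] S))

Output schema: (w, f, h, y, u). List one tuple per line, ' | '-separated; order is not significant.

Row counts bottom-up:
  R → 4
  S → 5
  (R ⋈[f=h] S) → 3
  σ[u='q']((R ⋈[f=h] S)) → 1

== RESULT ==
w | f | h | y | u
t | 1 | 1 | t | q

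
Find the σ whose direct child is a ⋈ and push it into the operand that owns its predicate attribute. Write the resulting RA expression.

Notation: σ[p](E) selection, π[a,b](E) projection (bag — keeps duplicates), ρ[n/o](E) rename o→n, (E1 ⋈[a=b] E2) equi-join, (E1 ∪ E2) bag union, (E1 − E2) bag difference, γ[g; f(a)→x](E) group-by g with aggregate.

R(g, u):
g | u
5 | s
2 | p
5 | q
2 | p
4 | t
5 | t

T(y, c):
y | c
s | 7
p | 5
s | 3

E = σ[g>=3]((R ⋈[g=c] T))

σ filters on g, owned by the left side.
E' = (σ[g>=3](R) ⋈[g=c] T)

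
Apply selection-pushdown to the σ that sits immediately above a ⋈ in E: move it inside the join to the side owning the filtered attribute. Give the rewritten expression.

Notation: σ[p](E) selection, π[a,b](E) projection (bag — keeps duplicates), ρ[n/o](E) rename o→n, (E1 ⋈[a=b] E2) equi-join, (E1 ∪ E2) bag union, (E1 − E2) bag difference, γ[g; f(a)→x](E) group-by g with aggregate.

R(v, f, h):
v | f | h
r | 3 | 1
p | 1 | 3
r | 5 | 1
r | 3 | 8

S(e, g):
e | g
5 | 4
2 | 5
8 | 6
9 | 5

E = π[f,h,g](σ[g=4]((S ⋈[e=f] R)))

σ filters on g, owned by the left side.
E' = π[f,h,g]((σ[g=4](S) ⋈[e=f] R))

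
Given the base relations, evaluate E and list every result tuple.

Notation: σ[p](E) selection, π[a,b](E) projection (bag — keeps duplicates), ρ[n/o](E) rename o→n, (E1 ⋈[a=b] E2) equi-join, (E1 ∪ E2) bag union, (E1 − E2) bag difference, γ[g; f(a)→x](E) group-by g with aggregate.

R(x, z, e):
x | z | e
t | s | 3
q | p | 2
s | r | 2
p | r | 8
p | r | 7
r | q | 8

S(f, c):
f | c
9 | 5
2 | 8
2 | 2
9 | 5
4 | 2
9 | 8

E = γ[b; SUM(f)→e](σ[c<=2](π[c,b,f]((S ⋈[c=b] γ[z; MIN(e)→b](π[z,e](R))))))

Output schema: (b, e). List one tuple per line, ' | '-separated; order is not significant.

Stepwise |·|:
  S → 6
  R → 6
  π[z,e](R) → 6
  γ[z; MIN(e)→b](π[z,e](R)) → 4
  (S ⋈[c=b] γ[z; MIN(e)→b](π[z,e](R))) → 6
  π[c,b,f]((S ⋈[c=b] γ[z; MIN(e)→b](π[z,e](R)))) → 6
  σ[c<=2](π[c,b,f]((S ⋈[c=b] γ[z; MIN(e)→b](π[z,e](R))))) → 4
  γ[b; SUM(f)→e](σ[c<=2](π[c,b,f]((S ⋈[c=b] γ[z; MIN(e)→b](π[z,e](R)))))) → 1

== RESULT ==
b | e
2 | 12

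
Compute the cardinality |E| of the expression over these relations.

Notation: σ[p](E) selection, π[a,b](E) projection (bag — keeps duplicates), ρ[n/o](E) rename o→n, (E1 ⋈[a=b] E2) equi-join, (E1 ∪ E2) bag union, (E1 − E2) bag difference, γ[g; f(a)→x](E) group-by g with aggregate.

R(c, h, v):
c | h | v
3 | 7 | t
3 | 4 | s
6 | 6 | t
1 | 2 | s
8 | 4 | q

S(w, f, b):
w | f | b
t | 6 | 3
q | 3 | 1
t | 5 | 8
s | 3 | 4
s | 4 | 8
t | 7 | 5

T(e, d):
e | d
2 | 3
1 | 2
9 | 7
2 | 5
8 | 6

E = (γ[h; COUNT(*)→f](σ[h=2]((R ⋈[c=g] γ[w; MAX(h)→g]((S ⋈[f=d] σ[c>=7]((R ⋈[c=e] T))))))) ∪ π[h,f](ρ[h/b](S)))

Stepwise |·|:
  R → 5
  S → 6
  R → 5
  T → 5
  (R ⋈[c=e] T) → 2
  σ[c>=7]((R ⋈[c=e] T)) → 1
  (S ⋈[f=d] σ[c>=7]((R ⋈[c=e] T))) → 1
  γ[w; MAX(h)→g]((S ⋈[f=d] σ[c>=7]((R ⋈[c=e] T)))) → 1
  (R ⋈[c=g] γ[w; MAX(h)→g]((S ⋈[f=d] σ[c>=7]((R ⋈[c=e] T))))) → 0
  σ[h=2]((R ⋈[c=g] γ[w; MAX(h)→g]((S ⋈[f=d] σ[c>=7]((R ⋈[c=e] T)))))) → 0
  γ[h; COUNT(*)→f](σ[h=2]((R ⋈[c=g] γ[w; MAX(h)→g]((S ⋈[f=d] σ[c>=7]((R ⋈[c=e] T))))))) → 0
  S → 6
  ρ[h/b](S) → 6
  π[h,f](ρ[h/b](S)) → 6
  (γ[h; COUNT(*)→f](σ[h=2]((R ⋈[c=g] γ[w; MAX(h)→g]((S ⋈[f=d] σ[c>=7]((R ⋈[c=e] T))))))) ∪ π[h,f](ρ[h/b](S))) → 6

|E| = 6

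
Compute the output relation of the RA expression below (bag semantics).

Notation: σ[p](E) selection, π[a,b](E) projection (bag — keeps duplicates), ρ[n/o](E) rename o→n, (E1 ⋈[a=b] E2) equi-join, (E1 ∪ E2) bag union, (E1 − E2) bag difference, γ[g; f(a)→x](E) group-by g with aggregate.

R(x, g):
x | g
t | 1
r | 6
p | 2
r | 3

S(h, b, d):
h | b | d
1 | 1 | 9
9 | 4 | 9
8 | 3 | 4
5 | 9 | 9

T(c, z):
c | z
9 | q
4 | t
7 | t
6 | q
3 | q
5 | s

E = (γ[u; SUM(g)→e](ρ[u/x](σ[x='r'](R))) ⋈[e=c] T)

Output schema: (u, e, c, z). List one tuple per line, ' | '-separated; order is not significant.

Stepwise |·|:
  R → 4
  σ[x='r'](R) → 2
  ρ[u/x](σ[x='r'](R)) → 2
  γ[u; SUM(g)→e](ρ[u/x](σ[x='r'](R))) → 1
  T → 6
  (γ[u; SUM(g)→e](ρ[u/x](σ[x='r'](R))) ⋈[e=c] T) → 1

== RESULT ==
u | e | c | z
r | 9 | 9 | q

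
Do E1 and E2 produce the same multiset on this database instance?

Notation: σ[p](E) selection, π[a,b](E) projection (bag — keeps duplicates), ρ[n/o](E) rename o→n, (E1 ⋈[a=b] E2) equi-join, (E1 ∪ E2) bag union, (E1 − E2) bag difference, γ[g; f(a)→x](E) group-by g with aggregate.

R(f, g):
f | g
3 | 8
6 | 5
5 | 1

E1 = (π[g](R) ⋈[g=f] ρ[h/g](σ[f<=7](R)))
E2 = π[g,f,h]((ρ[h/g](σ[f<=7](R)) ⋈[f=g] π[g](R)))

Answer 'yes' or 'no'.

E1 per-node cardinality:
  R → 3
  π[g](R) → 3
  R → 3
  σ[f<=7](R) → 3
  ρ[h/g](σ[f<=7](R)) → 3
  (π[g](R) ⋈[g=f] ρ[h/g](σ[f<=7](R))) → 1
E2 per-node cardinality:
  R → 3
  σ[f<=7](R) → 3
  ρ[h/g](σ[f<=7](R)) → 3
  R → 3
  π[g](R) → 3
  (ρ[h/g](σ[f<=7](R)) ⋈[f=g] π[g](R)) → 1
  π[g,f,h]((ρ[h/g](σ[f<=7](R)) ⋈[f=g] π[g](R))) → 1

E1 and E2 produce the same multiset:
g | f | h
5 | 5 | 1

yes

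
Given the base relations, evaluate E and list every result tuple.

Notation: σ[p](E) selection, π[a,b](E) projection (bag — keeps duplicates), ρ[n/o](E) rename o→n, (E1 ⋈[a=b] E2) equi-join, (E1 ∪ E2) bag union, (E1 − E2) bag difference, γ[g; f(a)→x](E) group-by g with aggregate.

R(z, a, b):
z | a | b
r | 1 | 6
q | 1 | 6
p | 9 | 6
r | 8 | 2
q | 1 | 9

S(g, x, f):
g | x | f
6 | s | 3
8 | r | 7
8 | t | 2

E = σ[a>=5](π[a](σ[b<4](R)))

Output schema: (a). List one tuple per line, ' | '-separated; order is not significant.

Per-node cardinality:
  R → 5
  σ[b<4](R) → 1
  π[a](σ[b<4](R)) → 1
  σ[a>=5](π[a](σ[b<4](R))) → 1

== RESULT ==
a
8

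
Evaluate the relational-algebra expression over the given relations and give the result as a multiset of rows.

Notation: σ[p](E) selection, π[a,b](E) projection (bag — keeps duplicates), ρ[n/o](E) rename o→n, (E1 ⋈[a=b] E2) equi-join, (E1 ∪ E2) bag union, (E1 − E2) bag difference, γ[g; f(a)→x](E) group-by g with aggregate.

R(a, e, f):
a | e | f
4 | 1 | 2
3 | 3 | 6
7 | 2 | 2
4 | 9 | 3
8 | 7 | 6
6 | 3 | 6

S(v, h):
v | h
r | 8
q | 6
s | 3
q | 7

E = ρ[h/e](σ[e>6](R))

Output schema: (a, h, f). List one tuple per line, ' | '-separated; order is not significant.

Stepwise |·|:
  R → 6
  σ[e>6](R) → 2
  ρ[h/e](σ[e>6](R)) → 2

== RESULT ==
a | h | f
4 | 9 | 3
8 | 7 | 6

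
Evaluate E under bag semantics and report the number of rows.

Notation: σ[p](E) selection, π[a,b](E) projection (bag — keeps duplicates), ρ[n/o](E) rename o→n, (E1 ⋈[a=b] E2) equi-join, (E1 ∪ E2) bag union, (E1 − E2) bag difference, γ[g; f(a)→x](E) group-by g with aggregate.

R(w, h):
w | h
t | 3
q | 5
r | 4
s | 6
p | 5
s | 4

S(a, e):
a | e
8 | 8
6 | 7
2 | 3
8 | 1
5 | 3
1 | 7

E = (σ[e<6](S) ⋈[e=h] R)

Stepwise |·|:
  S → 6
  σ[e<6](S) → 3
  R → 6
  (σ[e<6](S) ⋈[e=h] R) → 2

|E| = 2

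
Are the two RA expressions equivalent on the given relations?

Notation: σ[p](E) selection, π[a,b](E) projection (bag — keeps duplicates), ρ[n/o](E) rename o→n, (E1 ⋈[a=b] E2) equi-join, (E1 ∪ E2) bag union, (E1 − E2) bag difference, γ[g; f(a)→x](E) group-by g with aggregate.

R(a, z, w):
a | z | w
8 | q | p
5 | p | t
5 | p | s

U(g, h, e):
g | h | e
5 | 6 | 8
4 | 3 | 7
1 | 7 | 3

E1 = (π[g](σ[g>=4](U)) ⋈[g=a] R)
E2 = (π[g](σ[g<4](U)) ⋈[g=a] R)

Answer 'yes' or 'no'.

E1 per-node cardinality:
  U → 3
  σ[g>=4](U) → 2
  π[g](σ[g>=4](U)) → 2
  R → 3
  (π[g](σ[g>=4](U)) ⋈[g=a] R) → 2
E2 per-node cardinality:
  U → 3
  σ[g<4](U) → 1
  π[g](σ[g<4](U)) → 1
  R → 3
  (π[g](σ[g<4](U)) ⋈[g=a] R) → 0

E1 result:
g | a | z | w
5 | 5 | p | s
5 | 5 | p | t
E2 result:
g | a | z | w
(0 rows)
Witness: (5, 5, 'p', 't') appears 1× in E1 but 0× in E2.

no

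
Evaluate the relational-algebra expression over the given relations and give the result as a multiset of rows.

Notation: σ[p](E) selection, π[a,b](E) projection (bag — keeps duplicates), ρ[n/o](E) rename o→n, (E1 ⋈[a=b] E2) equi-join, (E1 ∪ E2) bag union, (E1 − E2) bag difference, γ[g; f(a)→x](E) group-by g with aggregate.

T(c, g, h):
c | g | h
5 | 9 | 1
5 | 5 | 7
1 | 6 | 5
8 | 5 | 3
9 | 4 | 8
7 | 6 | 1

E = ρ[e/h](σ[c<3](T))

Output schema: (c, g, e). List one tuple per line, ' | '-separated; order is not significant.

Per-node cardinality:
  T → 6
  σ[c<3](T) → 1
  ρ[e/h](σ[c<3](T)) → 1

== RESULT ==
c | g | e
1 | 6 | 5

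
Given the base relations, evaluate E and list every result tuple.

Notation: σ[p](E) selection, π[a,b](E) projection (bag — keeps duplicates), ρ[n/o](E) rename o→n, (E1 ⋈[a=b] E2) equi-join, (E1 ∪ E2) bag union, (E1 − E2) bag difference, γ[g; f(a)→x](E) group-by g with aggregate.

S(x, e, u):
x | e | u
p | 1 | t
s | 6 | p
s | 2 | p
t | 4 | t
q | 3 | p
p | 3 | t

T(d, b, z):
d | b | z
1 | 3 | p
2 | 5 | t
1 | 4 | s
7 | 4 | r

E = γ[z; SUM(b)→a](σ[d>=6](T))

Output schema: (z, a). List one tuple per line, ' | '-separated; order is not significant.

Stepwise |·|:
  T → 4
  σ[d>=6](T) → 1
  γ[z; SUM(b)→a](σ[d>=6](T)) → 1

== RESULT ==
z | a
r | 4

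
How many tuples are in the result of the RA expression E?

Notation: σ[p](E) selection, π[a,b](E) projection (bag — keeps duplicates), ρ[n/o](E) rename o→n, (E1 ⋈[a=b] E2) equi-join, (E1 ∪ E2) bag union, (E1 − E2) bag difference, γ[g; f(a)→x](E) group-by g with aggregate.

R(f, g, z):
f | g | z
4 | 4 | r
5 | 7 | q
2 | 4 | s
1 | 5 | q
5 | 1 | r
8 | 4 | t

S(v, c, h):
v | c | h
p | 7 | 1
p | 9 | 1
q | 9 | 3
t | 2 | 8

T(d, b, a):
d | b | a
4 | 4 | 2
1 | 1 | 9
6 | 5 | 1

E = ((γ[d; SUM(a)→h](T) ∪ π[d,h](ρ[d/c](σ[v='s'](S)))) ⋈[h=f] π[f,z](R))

Row counts bottom-up:
  T → 3
  γ[d; SUM(a)→h](T) → 3
  S → 4
  σ[v='s'](S) → 0
  ρ[d/c](σ[v='s'](S)) → 0
  π[d,h](ρ[d/c](σ[v='s'](S))) → 0
  (γ[d; SUM(a)→h](T) ∪ π[d,h](ρ[d/c](σ[v='s'](S)))) → 3
  R → 6
  π[f,z](R) → 6
  ((γ[d; SUM(a)→h](T) ∪ π[d,h](ρ[d/c](σ[v='s'](S)))) ⋈[h=f] π[f,z](R)) → 2

|E| = 2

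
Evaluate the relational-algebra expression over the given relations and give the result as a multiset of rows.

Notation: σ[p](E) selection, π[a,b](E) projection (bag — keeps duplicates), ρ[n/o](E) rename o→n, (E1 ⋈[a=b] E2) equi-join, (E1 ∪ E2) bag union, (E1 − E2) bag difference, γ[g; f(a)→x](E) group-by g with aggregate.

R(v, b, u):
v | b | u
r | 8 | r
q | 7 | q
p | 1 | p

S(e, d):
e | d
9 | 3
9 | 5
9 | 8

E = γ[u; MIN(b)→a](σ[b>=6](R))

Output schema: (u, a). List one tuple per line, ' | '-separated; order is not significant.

Row counts bottom-up:
  R → 3
  σ[b>=6](R) → 2
  γ[u; MIN(b)→a](σ[b>=6](R)) → 2

== RESULT ==
u | a
q | 7
r | 8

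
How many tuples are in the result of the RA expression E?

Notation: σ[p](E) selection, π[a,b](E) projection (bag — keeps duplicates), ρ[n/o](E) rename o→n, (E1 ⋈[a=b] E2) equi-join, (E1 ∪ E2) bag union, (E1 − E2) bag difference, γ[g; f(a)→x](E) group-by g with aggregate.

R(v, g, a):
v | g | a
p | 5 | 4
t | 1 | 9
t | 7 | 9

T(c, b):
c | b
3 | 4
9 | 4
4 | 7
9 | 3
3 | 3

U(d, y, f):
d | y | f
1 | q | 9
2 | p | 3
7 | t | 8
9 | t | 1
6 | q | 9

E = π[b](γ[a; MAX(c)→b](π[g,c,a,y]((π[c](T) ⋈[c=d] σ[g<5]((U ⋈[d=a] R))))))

Subexpression sizes:
  T → 5
  π[c](T) → 5
  U → 5
  R → 3
  (U ⋈[d=a] R) → 2
  σ[g<5]((U ⋈[d=a] R)) → 1
  (π[c](T) ⋈[c=d] σ[g<5]((U ⋈[d=a] R))) → 2
  π[g,c,a,y]((π[c](T) ⋈[c=d] σ[g<5]((U ⋈[d=a] R)))) → 2
  γ[a; MAX(c)→b](π[g,c,a,y]((π[c](T) ⋈[c=d] σ[g<5]((U ⋈[d=a] R))))) → 1
  π[b](γ[a; MAX(c)→b](π[g,c,a,y]((π[c](T) ⋈[c=d] σ[g<5]((U ⋈[d=a] R)))))) → 1

|E| = 1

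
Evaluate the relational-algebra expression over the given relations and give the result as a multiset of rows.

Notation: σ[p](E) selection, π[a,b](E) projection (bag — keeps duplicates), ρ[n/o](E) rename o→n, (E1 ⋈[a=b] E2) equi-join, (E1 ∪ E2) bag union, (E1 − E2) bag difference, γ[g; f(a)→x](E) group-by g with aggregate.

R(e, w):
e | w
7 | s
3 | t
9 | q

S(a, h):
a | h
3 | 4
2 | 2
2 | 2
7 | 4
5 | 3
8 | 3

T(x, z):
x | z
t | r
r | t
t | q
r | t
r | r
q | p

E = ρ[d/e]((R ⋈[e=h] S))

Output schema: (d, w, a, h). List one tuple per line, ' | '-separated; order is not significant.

Per-node cardinality:
  R → 3
  S → 6
  (R ⋈[e=h] S) → 2
  ρ[d/e]((R ⋈[e=h] S)) → 2

== RESULT ==
d | w | a | h
3 | t | 5 | 3
3 | t | 8 | 3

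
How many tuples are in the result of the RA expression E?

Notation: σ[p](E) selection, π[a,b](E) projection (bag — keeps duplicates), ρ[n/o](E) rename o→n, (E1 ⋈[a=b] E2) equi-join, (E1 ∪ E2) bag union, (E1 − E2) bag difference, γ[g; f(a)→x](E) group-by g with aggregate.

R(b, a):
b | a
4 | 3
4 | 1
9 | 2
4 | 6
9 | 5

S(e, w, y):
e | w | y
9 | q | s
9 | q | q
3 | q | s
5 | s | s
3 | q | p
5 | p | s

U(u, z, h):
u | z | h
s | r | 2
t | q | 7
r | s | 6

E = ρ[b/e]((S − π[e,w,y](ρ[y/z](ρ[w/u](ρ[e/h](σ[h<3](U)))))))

Stepwise |·|:
  S → 6
  U → 3
  σ[h<3](U) → 1
  ρ[e/h](σ[h<3](U)) → 1
  ρ[w/u](ρ[e/h](σ[h<3](U))) → 1
  ρ[y/z](ρ[w/u](ρ[e/h](σ[h<3](U)))) → 1
  π[e,w,y](ρ[y/z](ρ[w/u](ρ[e/h](σ[h<3](U))))) → 1
  (S − π[e,w,y](ρ[y/z](ρ[w/u](ρ[e/h](σ[h<3](U)))))) → 6
  ρ[b/e]((S − π[e,w,y](ρ[y/z](ρ[w/u](ρ[e/h](σ[h<3](U))))))) → 6

|E| = 6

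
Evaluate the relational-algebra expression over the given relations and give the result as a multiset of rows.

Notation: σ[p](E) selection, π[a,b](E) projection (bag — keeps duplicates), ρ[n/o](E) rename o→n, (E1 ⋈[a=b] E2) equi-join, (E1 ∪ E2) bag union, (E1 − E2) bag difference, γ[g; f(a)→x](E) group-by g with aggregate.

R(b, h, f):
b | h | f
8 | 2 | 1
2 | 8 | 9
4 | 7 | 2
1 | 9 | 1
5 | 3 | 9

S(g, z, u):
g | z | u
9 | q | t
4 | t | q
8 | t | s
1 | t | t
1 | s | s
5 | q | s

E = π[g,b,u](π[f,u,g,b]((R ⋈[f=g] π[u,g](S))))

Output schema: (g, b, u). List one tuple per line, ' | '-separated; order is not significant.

Row counts bottom-up:
  R → 5
  S → 6
  π[u,g](S) → 6
  (R ⋈[f=g] π[u,g](S)) → 6
  π[f,u,g,b]((R ⋈[f=g] π[u,g](S))) → 6
  π[g,b,u](π[f,u,g,b]((R ⋈[f=g] π[u,g](S)))) → 6

== RESULT ==
g | b | u
1 | 1 | s
1 | 1 | t
1 | 8 | s
1 | 8 | t
9 | 2 | t
9 | 5 | t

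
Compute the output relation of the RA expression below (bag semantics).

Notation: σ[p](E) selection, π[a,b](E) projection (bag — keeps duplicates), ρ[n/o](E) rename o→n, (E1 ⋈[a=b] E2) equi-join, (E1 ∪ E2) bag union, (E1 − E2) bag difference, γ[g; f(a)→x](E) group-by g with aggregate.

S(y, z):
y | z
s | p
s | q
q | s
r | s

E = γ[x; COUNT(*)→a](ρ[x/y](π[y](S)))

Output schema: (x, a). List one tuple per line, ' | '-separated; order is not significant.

Row counts bottom-up:
  S → 4
  π[y](S) → 4
  ρ[x/y](π[y](S)) → 4
  γ[x; COUNT(*)→a](ρ[x/y](π[y](S))) → 3

== RESULT ==
x | a
q | 1
r | 1
s | 2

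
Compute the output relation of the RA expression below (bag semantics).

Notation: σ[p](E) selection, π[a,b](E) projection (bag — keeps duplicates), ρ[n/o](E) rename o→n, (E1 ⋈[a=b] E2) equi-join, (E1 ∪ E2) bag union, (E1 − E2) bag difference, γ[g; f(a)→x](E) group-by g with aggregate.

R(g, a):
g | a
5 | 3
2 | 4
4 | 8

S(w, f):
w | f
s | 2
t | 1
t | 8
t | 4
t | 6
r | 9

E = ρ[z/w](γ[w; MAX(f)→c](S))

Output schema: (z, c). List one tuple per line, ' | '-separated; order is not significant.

Per-node cardinality:
  S → 6
  γ[w; MAX(f)→c](S) → 3
  ρ[z/w](γ[w; MAX(f)→c](S)) → 3

== RESULT ==
z | c
r | 9
s | 2
t | 8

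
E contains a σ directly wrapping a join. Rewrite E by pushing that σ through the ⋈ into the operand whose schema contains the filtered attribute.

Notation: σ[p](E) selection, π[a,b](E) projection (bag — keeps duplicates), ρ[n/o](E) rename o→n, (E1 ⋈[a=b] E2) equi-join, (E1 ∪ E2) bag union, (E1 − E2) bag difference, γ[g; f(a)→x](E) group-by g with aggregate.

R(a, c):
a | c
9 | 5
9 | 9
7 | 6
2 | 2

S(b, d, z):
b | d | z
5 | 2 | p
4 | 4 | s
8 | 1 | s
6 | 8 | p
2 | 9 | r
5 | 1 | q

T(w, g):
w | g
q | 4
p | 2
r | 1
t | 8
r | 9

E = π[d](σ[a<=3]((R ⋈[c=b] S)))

σ filters on a, owned by the left side.
E' = π[d]((σ[a<=3](R) ⋈[c=b] S))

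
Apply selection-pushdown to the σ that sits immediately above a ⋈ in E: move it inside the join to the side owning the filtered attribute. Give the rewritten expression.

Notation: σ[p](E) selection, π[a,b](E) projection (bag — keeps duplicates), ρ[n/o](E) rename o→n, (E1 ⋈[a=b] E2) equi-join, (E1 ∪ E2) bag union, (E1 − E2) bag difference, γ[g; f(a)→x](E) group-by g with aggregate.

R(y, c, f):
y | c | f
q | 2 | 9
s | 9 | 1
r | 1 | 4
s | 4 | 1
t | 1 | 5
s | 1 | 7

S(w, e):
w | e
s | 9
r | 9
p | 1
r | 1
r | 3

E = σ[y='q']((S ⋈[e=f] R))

σ filters on y, owned by the right side.
E' = (S ⋈[e=f] σ[y='q'](R))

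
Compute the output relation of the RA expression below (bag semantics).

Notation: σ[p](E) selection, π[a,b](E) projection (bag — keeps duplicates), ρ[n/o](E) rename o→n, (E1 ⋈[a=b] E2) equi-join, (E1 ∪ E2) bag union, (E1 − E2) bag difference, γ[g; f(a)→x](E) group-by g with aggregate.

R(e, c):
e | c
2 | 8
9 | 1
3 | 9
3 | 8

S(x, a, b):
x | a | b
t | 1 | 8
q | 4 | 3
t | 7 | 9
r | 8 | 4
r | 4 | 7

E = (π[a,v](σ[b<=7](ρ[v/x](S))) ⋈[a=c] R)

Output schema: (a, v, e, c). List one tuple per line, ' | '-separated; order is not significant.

Subexpression sizes:
  S → 5
  ρ[v/x](S) → 5
  σ[b<=7](ρ[v/x](S)) → 3
  π[a,v](σ[b<=7](ρ[v/x](S))) → 3
  R → 4
  (π[a,v](σ[b<=7](ρ[v/x](S))) ⋈[a=c] R) → 2

== RESULT ==
a | v | e | c
8 | r | 2 | 8
8 | r | 3 | 8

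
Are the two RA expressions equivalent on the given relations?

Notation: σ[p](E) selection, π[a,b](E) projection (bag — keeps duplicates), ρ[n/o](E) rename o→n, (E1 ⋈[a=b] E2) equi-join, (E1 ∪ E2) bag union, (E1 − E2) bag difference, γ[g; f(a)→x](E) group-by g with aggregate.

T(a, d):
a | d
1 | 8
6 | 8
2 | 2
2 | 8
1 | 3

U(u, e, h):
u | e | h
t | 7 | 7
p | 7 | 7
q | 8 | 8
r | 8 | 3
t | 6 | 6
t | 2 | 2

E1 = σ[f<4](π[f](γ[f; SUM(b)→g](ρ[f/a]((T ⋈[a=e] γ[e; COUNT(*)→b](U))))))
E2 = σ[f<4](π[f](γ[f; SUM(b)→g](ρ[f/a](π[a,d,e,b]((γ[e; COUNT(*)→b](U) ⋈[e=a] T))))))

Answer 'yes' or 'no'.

E1 subexpression sizes:
  T → 5
  U → 6
  γ[e; COUNT(*)→b](U) → 4
  (T ⋈[a=e] γ[e; COUNT(*)→b](U)) → 3
  ρ[f/a]((T ⋈[a=e] γ[e; COUNT(*)→b](U))) → 3
  γ[f; SUM(b)→g](ρ[f/a]((T ⋈[a=e] γ[e; COUNT(*)→b](U)))) → 2
  π[f](γ[f; SUM(b)→g](ρ[f/a]((T ⋈[a=e] γ[e; COUNT(*)→b](U))))) → 2
  σ[f<4](π[f](γ[f; SUM(b)→g](ρ[f/a]((T ⋈[a=e] γ[e; COUNT(*)→b](U)))))) → 1
E2 subexpression sizes:
  U → 6
  γ[e; COUNT(*)→b](U) → 4
  T → 5
  (γ[e; COUNT(*)→b](U) ⋈[e=a] T) → 3
  π[a,d,e,b]((γ[e; COUNT(*)→b](U) ⋈[e=a] T)) → 3
  ρ[f/a](π[a,d,e,b]((γ[e; COUNT(*)→b](U) ⋈[e=a] T))) → 3
  γ[f; SUM(b)→g](ρ[f/a](π[a,d,e,b]((γ[e; COUNT(*)→b](U) ⋈[e=a] T)))) → 2
  π[f](γ[f; SUM(b)→g](ρ[f/a](π[a,d,e,b]((γ[e; COUNT(*)→b](U) ⋈[e=a] T))))) → 2
  σ[f<4](π[f](γ[f; SUM(b)→g](ρ[f/a](π[a,d,e,b]((γ[e; COUNT(*)→b](U) ⋈[e=a] T)))))) → 1

E1 and E2 produce the same multiset:
f
2

yes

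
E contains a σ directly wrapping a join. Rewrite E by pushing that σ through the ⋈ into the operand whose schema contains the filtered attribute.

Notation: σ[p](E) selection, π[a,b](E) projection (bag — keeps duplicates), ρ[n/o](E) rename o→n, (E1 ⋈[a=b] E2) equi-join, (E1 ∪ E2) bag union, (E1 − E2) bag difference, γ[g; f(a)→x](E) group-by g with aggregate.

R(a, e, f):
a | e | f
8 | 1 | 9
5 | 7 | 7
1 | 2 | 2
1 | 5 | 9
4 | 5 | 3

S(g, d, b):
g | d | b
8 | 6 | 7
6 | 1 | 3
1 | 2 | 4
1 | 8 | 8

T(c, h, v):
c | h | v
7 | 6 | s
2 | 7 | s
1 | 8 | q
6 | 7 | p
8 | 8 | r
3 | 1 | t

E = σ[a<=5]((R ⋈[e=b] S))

σ filters on a, owned by the left side.
E' = (σ[a<=5](R) ⋈[e=b] S)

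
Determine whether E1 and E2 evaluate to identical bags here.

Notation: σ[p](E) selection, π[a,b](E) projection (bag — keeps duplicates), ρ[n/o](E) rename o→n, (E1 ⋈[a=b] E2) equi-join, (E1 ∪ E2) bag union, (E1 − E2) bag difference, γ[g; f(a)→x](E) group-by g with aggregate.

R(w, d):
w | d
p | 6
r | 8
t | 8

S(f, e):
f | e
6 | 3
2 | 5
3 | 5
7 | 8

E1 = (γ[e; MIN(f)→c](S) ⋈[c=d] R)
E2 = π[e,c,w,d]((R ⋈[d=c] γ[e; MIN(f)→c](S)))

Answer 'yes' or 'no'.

E1 stepwise |·|:
  S → 4
  γ[e; MIN(f)→c](S) → 3
  R → 3
  (γ[e; MIN(f)→c](S) ⋈[c=d] R) → 1
E2 stepwise |·|:
  R → 3
  S → 4
  γ[e; MIN(f)→c](S) → 3
  (R ⋈[d=c] γ[e; MIN(f)→c](S)) → 1
  π[e,c,w,d]((R ⋈[d=c] γ[e; MIN(f)→c](S))) → 1

E1 and E2 produce the same multiset:
e | c | w | d
3 | 6 | p | 6

yes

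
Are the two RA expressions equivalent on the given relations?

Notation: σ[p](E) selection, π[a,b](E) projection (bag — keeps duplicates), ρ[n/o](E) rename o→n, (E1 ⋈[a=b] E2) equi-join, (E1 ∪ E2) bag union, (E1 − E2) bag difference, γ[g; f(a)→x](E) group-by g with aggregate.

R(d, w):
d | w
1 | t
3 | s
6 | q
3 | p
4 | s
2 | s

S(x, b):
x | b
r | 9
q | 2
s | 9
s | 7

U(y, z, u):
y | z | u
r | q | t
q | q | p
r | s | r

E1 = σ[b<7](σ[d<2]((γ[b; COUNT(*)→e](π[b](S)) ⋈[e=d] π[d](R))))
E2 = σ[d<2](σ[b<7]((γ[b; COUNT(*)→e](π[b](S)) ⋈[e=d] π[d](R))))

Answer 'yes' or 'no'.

E1 stepwise |·|:
  S → 4
  π[b](S) → 4
  γ[b; COUNT(*)→e](π[b](S)) → 3
  R → 6
  π[d](R) → 6
  (γ[b; COUNT(*)→e](π[b](S)) ⋈[e=d] π[d](R)) → 3
  σ[d<2]((γ[b; COUNT(*)→e](π[b](S)) ⋈[e=d] π[d](R))) → 2
  σ[b<7](σ[d<2]((γ[b; COUNT(*)→e](π[b](S)) ⋈[e=d] π[d](R)))) → 1
E2 stepwise |·|:
  S → 4
  π[b](S) → 4
  γ[b; COUNT(*)→e](π[b](S)) → 3
  R → 6
  π[d](R) → 6
  (γ[b; COUNT(*)→e](π[b](S)) ⋈[e=d] π[d](R)) → 3
  σ[b<7]((γ[b; COUNT(*)→e](π[b](S)) ⋈[e=d] π[d](R))) → 1
  σ[d<2](σ[b<7]((γ[b; COUNT(*)→e](π[b](S)) ⋈[e=d] π[d](R)))) → 1

E1 and E2 produce the same multiset:
b | e | d
2 | 1 | 1

yes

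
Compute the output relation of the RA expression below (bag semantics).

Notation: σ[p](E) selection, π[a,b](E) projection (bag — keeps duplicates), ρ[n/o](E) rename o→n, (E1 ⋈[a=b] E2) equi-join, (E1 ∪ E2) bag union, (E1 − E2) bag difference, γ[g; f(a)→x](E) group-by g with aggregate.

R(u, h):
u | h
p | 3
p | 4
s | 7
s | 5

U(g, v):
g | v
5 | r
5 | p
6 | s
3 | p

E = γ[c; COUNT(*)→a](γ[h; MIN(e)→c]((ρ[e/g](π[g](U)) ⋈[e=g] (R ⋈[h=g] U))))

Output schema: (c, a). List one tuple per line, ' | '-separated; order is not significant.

Subexpression sizes:
  U → 4
  π[g](U) → 4
  ρ[e/g](π[g](U)) → 4
  R → 4
  U → 4
  (R ⋈[h=g] U) → 3
  (ρ[e/g](π[g](U)) ⋈[e=g] (R ⋈[h=g] U)) → 5
  γ[h; MIN(e)→c]((ρ[e/g](π[g](U)) ⋈[e=g] (R ⋈[h=g] U))) → 2
  γ[c; COUNT(*)→a](γ[h; MIN(e)→c]((ρ[e/g](π[g](U)) ⋈[e=g] (R ⋈[h=g] U)))) → 2

== RESULT ==
c | a
3 | 1
5 | 1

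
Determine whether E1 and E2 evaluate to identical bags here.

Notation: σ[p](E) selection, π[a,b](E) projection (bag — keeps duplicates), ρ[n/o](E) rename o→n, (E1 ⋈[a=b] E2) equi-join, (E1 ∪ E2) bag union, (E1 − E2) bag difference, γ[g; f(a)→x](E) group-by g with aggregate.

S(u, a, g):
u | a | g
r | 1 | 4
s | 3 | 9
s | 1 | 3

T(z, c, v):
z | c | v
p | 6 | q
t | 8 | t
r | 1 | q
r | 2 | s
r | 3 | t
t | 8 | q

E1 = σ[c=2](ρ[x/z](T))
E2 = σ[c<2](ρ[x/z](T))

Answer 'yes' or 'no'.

E1 stepwise |·|:
  T → 6
  ρ[x/z](T) → 6
  σ[c=2](ρ[x/z](T)) → 1
E2 stepwise |·|:
  T → 6
  ρ[x/z](T) → 6
  σ[c<2](ρ[x/z](T)) → 1

E1 result:
x | c | v
r | 2 | s
E2 result:
x | c | v
r | 1 | q
Witness: ('r', 2, 's') appears 1× in E1 but 0× in E2.

no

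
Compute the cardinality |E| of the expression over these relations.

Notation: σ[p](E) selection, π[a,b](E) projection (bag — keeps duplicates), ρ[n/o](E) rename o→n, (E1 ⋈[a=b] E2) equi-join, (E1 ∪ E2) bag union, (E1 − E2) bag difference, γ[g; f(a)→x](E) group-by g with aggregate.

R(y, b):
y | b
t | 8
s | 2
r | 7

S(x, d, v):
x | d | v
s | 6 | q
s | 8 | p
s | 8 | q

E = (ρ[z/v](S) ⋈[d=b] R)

Subexpression sizes:
  S → 3
  ρ[z/v](S) → 3
  R → 3
  (ρ[z/v](S) ⋈[d=b] R) → 2

|E| = 2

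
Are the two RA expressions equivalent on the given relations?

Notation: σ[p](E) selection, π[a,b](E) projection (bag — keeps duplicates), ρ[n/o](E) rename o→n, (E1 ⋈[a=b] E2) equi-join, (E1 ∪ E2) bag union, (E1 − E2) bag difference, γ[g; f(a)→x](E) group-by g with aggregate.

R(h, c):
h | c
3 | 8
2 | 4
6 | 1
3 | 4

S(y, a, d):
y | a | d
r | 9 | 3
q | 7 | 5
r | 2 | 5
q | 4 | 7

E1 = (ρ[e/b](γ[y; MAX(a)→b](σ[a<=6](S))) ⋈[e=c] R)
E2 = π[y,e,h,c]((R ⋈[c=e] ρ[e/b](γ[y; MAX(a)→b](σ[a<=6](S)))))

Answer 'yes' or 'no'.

E1 subexpression sizes:
  S → 4
  σ[a<=6](S) → 2
  γ[y; MAX(a)→b](σ[a<=6](S)) → 2
  ρ[e/b](γ[y; MAX(a)→b](σ[a<=6](S))) → 2
  R → 4
  (ρ[e/b](γ[y; MAX(a)→b](σ[a<=6](S))) ⋈[e=c] R) → 2
E2 subexpression sizes:
  R → 4
  S → 4
  σ[a<=6](S) → 2
  γ[y; MAX(a)→b](σ[a<=6](S)) → 2
  ρ[e/b](γ[y; MAX(a)→b](σ[a<=6](S))) → 2
  (R ⋈[c=e] ρ[e/b](γ[y; MAX(a)→b](σ[a<=6](S)))) → 2
  π[y,e,h,c]((R ⋈[c=e] ρ[e/b](γ[y; MAX(a)→b](σ[a<=6](S))))) → 2

E1 and E2 produce the same multiset:
y | e | h | c
q | 4 | 2 | 4
q | 4 | 3 | 4

yes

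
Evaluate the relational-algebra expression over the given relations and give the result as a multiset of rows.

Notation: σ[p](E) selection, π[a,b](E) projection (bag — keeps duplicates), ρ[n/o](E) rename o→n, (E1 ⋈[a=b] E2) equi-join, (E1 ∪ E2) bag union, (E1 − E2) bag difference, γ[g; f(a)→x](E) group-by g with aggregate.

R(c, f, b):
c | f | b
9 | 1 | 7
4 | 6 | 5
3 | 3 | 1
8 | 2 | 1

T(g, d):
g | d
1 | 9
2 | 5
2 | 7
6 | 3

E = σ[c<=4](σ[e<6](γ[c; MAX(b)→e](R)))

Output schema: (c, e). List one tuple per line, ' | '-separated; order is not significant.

Row counts bottom-up:
  R → 4
  γ[c; MAX(b)→e](R) → 4
  σ[e<6](γ[c; MAX(b)→e](R)) → 3
  σ[c<=4](σ[e<6](γ[c; MAX(b)→e](R))) → 2

== RESULT ==
c | e
3 | 1
4 | 5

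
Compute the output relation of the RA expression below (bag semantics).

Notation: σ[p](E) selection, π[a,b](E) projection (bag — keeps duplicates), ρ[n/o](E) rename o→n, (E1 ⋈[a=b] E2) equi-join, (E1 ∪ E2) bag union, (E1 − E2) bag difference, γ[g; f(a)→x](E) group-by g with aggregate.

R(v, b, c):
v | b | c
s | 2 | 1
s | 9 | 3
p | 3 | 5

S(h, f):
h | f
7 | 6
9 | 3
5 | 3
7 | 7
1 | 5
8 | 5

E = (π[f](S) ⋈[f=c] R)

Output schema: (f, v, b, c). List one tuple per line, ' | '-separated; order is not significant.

Row counts bottom-up:
  S → 6
  π[f](S) → 6
  R → 3
  (π[f](S) ⋈[f=c] R) → 4

== RESULT ==
f | v | b | c
3 | s | 9 | 3
3 | s | 9 | 3
5 | p | 3 | 5
5 | p | 3 | 5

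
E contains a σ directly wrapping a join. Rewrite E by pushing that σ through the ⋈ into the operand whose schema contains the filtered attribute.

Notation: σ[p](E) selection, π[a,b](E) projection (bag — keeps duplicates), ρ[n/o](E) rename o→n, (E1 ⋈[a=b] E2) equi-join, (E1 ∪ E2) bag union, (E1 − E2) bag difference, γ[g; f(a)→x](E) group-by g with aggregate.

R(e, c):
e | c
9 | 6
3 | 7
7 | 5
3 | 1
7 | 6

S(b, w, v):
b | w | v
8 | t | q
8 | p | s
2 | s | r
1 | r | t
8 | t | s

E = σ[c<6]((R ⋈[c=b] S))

σ filters on c, owned by the left side.
E' = (σ[c<6](R) ⋈[c=b] S)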